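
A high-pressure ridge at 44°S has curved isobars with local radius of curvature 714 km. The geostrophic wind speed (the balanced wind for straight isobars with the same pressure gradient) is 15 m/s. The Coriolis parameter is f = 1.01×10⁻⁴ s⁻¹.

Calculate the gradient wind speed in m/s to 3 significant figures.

Around a high, pressure-gradient force acts outward with centrifugal, so Coriolis balances both:
fV = (1/ρ)|∂P/∂n| + V²/R  →  V² − fR·V + fR·V_g = 0
With fR = 1.01×10⁻⁴ × 714×10³ m = 72.1 m/s:
V = [fR − √((fR)² − 4 fR V_g)]/2 = [72.1 − √(72.1² − 4×72.1×15)]/2 = 21.3 m/s
Supergeostrophic (V > V_g = 15 m/s), as expected around a high.

21.3 m/s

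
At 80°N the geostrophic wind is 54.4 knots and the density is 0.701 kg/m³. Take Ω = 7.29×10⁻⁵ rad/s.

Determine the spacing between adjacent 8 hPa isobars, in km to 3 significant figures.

Coriolis parameter at 80°N:
f = 2Ω sin φ = 2 × 7.29×10⁻⁵ × sin 80° = 1.44×10⁻⁴ s⁻¹
Wind speed in SI: 54.4 knots = 28.0 m/s
Geostrophic balance rearranged: |∂P/∂n| = f ρ V_g
|∂P/∂n| = 1.44×10⁻⁴ × 0.701 × 28.0 = 2.82×10⁻³ Pa/m
Isobar spacing: Δn = ΔP/|∂P/∂n| = 800 Pa / 2.82×10⁻³ Pa/m = 284005 m ≈ 284 km

284 km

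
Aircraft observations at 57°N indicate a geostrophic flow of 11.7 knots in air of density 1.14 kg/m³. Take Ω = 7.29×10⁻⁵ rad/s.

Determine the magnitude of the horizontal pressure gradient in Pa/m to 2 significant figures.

Coriolis parameter at 57°N:
f = 2Ω sin φ = 2 × 7.29×10⁻⁵ × sin 57° = 1.22×10⁻⁴ s⁻¹
Wind speed in SI: 11.7 knots = 6.02 m/s
Geostrophic balance rearranged: |∂P/∂n| = f ρ V_g
|∂P/∂n| = 1.22×10⁻⁴ × 1.14 × 6.02 = 8.39×10⁻⁴ Pa/m

8.4×10⁻⁴ Pa/m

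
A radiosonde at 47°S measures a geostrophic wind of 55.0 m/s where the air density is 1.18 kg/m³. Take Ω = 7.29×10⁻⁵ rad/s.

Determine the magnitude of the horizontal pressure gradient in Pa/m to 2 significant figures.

6.9×10⁻³ Pa/m

Coriolis parameter at 47°S:
f = 2Ω sin φ = 2 × 7.29×10⁻⁵ × sin 47° = 1.07×10⁻⁴ s⁻¹
Geostrophic balance rearranged: |∂P/∂n| = f ρ V_g
|∂P/∂n| = 1.07×10⁻⁴ × 1.18 × 55.0 = 6.92×10⁻³ Pa/m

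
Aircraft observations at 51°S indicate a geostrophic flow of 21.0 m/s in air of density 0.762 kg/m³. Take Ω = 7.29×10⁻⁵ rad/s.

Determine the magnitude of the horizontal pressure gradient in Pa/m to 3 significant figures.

Coriolis parameter at 51°S:
f = 2Ω sin φ = 2 × 7.29×10⁻⁵ × sin 51° = 1.13×10⁻⁴ s⁻¹
Geostrophic balance rearranged: |∂P/∂n| = f ρ V_g
|∂P/∂n| = 1.13×10⁻⁴ × 0.762 × 21.0 = 1.81×10⁻³ Pa/m

1.81×10⁻³ Pa/m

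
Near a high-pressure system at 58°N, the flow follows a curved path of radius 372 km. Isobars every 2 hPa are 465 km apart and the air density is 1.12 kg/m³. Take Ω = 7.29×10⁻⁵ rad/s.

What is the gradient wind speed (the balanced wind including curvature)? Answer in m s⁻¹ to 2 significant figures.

Coriolis parameter at 58°N:
f = 2Ω sin φ = 2 × 7.29×10⁻⁵ × sin 58° = 1.24×10⁻⁴ s⁻¹
Pressure gradient: |∂P/∂n| = 200 Pa / 465000 m = 4.30×10⁻⁴ Pa/m
Geostrophic speed: V_g = |∂P/∂n|/(fρ) = 4.30×10⁻⁴/(1.24×10⁻⁴ × 1.12) = 3.11 m/s
Around a high, pressure-gradient force acts outward with centrifugal, so Coriolis balances both:
fV = (1/ρ)|∂P/∂n| + V²/R  →  V² − fR·V + fR·V_g = 0
With fR = 1.24×10⁻⁴ × 372×10³ m = 46.0 m/s:
V = [fR − √((fR)² − 4 fR V_g)]/2 = [46.0 − √(46.0² − 4×46.0×3.11)]/2 = 3.35 m/s
Supergeostrophic (V > V_g = 3.11 m/s), as expected around a high.

3.3 m s⁻¹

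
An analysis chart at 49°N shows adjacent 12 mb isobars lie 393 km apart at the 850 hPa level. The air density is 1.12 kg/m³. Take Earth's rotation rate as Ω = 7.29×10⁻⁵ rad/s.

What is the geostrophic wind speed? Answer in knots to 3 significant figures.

Coriolis parameter at 49°N:
f = 2Ω sin φ = 2 × 7.29×10⁻⁵ × sin 49° = 1.10×10⁻⁴ s⁻¹
Pressure gradient: |∂P/∂n| = 1200 Pa / 393000 m = 3.05×10⁻³ Pa/m
Geostrophic balance (pressure-gradient force = Coriolis force):
V_g = (1/(fρ)) |∂P/∂n| = 3.05×10⁻³ / (1.10×10⁻⁴ × 1.12) = 24.8 m/s
Converting: 24.8 m/s × 1.944 = 48.2 knots

48.2 knots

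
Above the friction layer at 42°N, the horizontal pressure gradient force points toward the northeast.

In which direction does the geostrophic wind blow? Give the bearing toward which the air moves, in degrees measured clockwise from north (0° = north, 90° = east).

The pressure-gradient force points toward the northeast (bearing 045°).
Geostrophic balance: in the Northern Hemisphere the Coriolis force deflects motion to the right, so the geostrophic wind blows 90° to the right of the pressure-gradient force (low pressure on the left).
Rotating 045° by 90° clockwise gives 135° — the wind blows toward the southeast.

135°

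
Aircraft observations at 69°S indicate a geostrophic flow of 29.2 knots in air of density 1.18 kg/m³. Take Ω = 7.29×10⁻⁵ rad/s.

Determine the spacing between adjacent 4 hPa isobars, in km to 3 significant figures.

Coriolis parameter at 69°S:
f = 2Ω sin φ = 2 × 7.29×10⁻⁵ × sin 69° = 1.36×10⁻⁴ s⁻¹
Wind speed in SI: 29.2 knots = 15.0 m/s
Geostrophic balance rearranged: |∂P/∂n| = f ρ V_g
|∂P/∂n| = 1.36×10⁻⁴ × 1.18 × 15.0 = 2.41×10⁻³ Pa/m
Isobar spacing: Δn = ΔP/|∂P/∂n| = 400 Pa / 2.41×10⁻³ Pa/m = 165786 m ≈ 166 km

166 km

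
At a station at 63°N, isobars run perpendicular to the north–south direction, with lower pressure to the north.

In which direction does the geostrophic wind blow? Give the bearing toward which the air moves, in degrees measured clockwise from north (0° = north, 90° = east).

090°

The pressure-gradient force points toward the north (bearing 000°).
Geostrophic balance: in the Northern Hemisphere the Coriolis force deflects motion to the right, so the geostrophic wind blows 90° to the right of the pressure-gradient force (low pressure on the left).
Rotating 000° by 90° clockwise gives 090° — the wind blows toward the east.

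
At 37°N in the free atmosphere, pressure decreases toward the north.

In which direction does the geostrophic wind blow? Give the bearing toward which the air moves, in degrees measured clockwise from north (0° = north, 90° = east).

The pressure-gradient force points toward the north (bearing 000°).
Geostrophic balance: in the Northern Hemisphere the Coriolis force deflects motion to the right, so the geostrophic wind blows 90° to the right of the pressure-gradient force (low pressure on the left).
Rotating 000° by 90° clockwise gives 090° — the wind blows toward the east.

090°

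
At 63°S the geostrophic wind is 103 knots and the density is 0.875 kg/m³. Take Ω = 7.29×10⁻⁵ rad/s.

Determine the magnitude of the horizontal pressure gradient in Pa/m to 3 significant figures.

6.02×10⁻³ Pa/m

Coriolis parameter at 63°S:
f = 2Ω sin φ = 2 × 7.29×10⁻⁵ × sin 63° = 1.30×10⁻⁴ s⁻¹
Wind speed in SI: 103 knots = 53.0 m/s
Geostrophic balance rearranged: |∂P/∂n| = f ρ V_g
|∂P/∂n| = 1.30×10⁻⁴ × 0.875 × 53.0 = 6.02×10⁻³ Pa/m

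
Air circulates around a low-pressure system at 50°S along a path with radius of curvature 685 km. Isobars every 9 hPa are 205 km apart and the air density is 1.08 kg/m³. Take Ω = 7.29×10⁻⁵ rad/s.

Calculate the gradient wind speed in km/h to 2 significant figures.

97 km/h

Coriolis parameter at 50°S:
f = 2Ω sin φ = 2 × 7.29×10⁻⁵ × sin 50° = 1.12×10⁻⁴ s⁻¹
Pressure gradient: |∂P/∂n| = 900 Pa / 205000 m = 4.39×10⁻³ Pa/m
Geostrophic speed: V_g = |∂P/∂n|/(fρ) = 4.39×10⁻³/(1.12×10⁻⁴ × 1.08) = 36.4 m/s
Around a low, centrifugal force acts outward with Coriolis, so pressure-gradient force balances both:
(1/ρ)|∂P/∂n| = fV + V²/R  →  V² + fR·V − fR·V_g = 0
With fR = 1.12×10⁻⁴ × 685×10³ m = 76.5 m/s:
V = [−fR + √((fR)² + 4 fR V_g)]/2 = [−76.5 + √(76.5² + 4×76.5×36.4)]/2 = 26.9 m/s
Subgeostrophic (V < V_g = 36.4 m/s), as expected around a low.
Converting: 26.9 m/s × 3.6 = 97 km/h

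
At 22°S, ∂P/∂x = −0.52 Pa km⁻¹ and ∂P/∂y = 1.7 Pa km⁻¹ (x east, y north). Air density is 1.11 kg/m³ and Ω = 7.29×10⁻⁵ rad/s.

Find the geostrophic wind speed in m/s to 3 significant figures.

Coriolis parameter at 22°S:
f = 2Ω sin φ = 2 × 7.29×10⁻⁵ × sin 22° = 5.46×10⁻⁵ s⁻¹
In the Southern Hemisphere f is negative: f = −5.46×10⁻⁵ s⁻¹.
Component geostrophic relations (x east, y north):
u_g = −(1/(fρ)) ∂P/∂y,  v_g = (1/(fρ)) ∂P/∂x
u_g = −(1.7×10⁻³)/(−5.46×10⁻⁵ × 1.11) = 28.0 m/s;  v_g = (−0.52×10⁻³)/(−5.46×10⁻⁵ × 1.11) = 8.58 m/s
|V_g| = √(u_g² + v_g²) = 29.3 m/s

29.3 m/s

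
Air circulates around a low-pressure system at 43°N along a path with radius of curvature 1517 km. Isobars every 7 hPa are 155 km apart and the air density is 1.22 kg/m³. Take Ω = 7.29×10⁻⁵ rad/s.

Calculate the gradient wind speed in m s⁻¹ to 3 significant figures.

30.9 m s⁻¹

Coriolis parameter at 43°N:
f = 2Ω sin φ = 2 × 7.29×10⁻⁵ × sin 43° = 9.94×10⁻⁵ s⁻¹
Pressure gradient: |∂P/∂n| = 700 Pa / 155000 m = 4.52×10⁻³ Pa/m
Geostrophic speed: V_g = |∂P/∂n|/(fρ) = 4.52×10⁻³/(9.94×10⁻⁵ × 1.22) = 37.2 m/s
Around a low, centrifugal force acts outward with Coriolis, so pressure-gradient force balances both:
(1/ρ)|∂P/∂n| = fV + V²/R  →  V² + fR·V − fR·V_g = 0
With fR = 9.94×10⁻⁵ × 1517×10³ m = 151 m/s:
V = [−fR + √((fR)² + 4 fR V_g)]/2 = [−151 + √(151² + 4×151×37.2)]/2 = 30.9 m/s
Subgeostrophic (V < V_g = 37.2 m/s), as expected around a low.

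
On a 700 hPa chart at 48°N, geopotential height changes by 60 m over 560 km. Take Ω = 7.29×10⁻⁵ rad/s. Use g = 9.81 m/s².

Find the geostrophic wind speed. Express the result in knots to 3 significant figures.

18.9 knots

Coriolis parameter at 48°N:
f = 2Ω sin φ = 2 × 7.29×10⁻⁵ × sin 48° = 1.08×10⁻⁴ s⁻¹
Height gradient: |∂Z/∂n| = 60 m / 560000 m = 1.07×10⁻⁴
On a pressure surface, geostrophic balance gives V_g = (g/f)|∂Z/∂n|:
V_g = 9.81 × 1.07×10⁻⁴ / 1.08×10⁻⁴ = 9.70 m/s
Converting: 9.70 m/s × 1.944 = 18.9 knots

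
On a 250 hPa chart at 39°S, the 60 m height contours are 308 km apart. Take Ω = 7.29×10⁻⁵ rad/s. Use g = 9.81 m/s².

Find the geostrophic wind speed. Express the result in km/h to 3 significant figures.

Coriolis parameter at 39°S:
f = 2Ω sin φ = 2 × 7.29×10⁻⁵ × sin 39° = 9.18×10⁻⁵ s⁻¹
Height gradient: |∂Z/∂n| = 60 m / 308000 m = 1.95×10⁻⁴
On a pressure surface, geostrophic balance gives V_g = (g/f)|∂Z/∂n|:
V_g = 9.81 × 1.95×10⁻⁴ / 9.18×10⁻⁵ = 20.8 m/s
Converting: 20.8 m/s × 3.6 = 75.0 km/h

75.0 km/h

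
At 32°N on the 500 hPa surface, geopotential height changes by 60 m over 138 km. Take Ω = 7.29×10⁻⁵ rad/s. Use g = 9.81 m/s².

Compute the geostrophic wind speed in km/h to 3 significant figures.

Coriolis parameter at 32°N:
f = 2Ω sin φ = 2 × 7.29×10⁻⁵ × sin 32° = 7.73×10⁻⁵ s⁻¹
Height gradient: |∂Z/∂n| = 60 m / 138000 m = 4.35×10⁻⁴
On a pressure surface, geostrophic balance gives V_g = (g/f)|∂Z/∂n|:
V_g = 9.81 × 4.35×10⁻⁴ / 7.73×10⁻⁵ = 55.2 m/s
Converting: 55.2 m/s × 3.6 = 199 km/h

199 km/h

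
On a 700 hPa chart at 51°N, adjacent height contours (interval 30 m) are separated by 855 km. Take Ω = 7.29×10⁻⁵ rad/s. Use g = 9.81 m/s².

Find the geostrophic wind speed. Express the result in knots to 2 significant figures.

5.9 knots

Coriolis parameter at 51°N:
f = 2Ω sin φ = 2 × 7.29×10⁻⁵ × sin 51° = 1.13×10⁻⁴ s⁻¹
Height gradient: |∂Z/∂n| = 30 m / 855000 m = 3.51×10⁻⁵
On a pressure surface, geostrophic balance gives V_g = (g/f)|∂Z/∂n|:
V_g = 9.81 × 3.51×10⁻⁵ / 1.13×10⁻⁴ = 3.04 m/s
Converting: 3.04 m/s × 1.944 = 5.9 knots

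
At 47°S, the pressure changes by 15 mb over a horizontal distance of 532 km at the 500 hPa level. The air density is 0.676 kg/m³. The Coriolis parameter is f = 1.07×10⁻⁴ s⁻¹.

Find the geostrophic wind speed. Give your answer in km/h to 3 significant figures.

140 km/h

Pressure gradient: |∂P/∂n| = 1500 Pa / 532000 m = 2.82×10⁻³ Pa/m
Geostrophic balance (pressure-gradient force = Coriolis force):
V_g = (1/(fρ)) |∂P/∂n| = 2.82×10⁻³ / (1.07×10⁻⁴ × 0.676) = 39.0 m/s
Converting: 39.0 m/s × 3.6 = 140 km/h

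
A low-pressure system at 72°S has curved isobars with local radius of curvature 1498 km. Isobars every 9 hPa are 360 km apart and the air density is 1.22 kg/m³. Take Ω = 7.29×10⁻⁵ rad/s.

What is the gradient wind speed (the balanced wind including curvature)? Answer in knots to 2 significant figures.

27 knots

Coriolis parameter at 72°S:
f = 2Ω sin φ = 2 × 7.29×10⁻⁵ × sin 72° = 1.39×10⁻⁴ s⁻¹
Pressure gradient: |∂P/∂n| = 900 Pa / 360000 m = 2.50×10⁻³ Pa/m
Geostrophic speed: V_g = |∂P/∂n|/(fρ) = 2.50×10⁻³/(1.39×10⁻⁴ × 1.22) = 14.8 m/s
Around a low, centrifugal force acts outward with Coriolis, so pressure-gradient force balances both:
(1/ρ)|∂P/∂n| = fV + V²/R  →  V² + fR·V − fR·V_g = 0
With fR = 1.39×10⁻⁴ × 1498×10³ m = 208 m/s:
V = [−fR + √((fR)² + 4 fR V_g)]/2 = [−208 + √(208² + 4×208×14.8)]/2 = 13.9 m/s
Subgeostrophic (V < V_g = 14.8 m/s), as expected around a low.
Converting: 13.9 m/s × 1.944 = 27 knots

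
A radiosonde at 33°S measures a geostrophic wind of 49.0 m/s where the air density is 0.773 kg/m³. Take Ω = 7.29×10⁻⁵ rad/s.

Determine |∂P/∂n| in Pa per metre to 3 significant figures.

3.01×10⁻³ Pa/m

Coriolis parameter at 33°S:
f = 2Ω sin φ = 2 × 7.29×10⁻⁵ × sin 33° = 7.94×10⁻⁵ s⁻¹
Geostrophic balance rearranged: |∂P/∂n| = f ρ V_g
|∂P/∂n| = 7.94×10⁻⁵ × 0.773 × 49.0 = 3.01×10⁻³ Pa/m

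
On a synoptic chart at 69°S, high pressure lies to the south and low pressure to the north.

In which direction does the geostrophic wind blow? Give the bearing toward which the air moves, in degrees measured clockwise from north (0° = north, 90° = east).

270°

The pressure-gradient force points toward the north (bearing 000°).
Geostrophic balance: in the Southern Hemisphere the Coriolis force deflects motion to the left, so the geostrophic wind blows 90° to the left of the pressure-gradient force (low pressure on the right).
Rotating 000° by 90° counterclockwise gives 270° — the wind blows toward the west.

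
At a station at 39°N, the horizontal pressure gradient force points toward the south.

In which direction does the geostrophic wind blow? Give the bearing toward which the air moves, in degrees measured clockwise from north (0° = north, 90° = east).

The pressure-gradient force points toward the south (bearing 180°).
Geostrophic balance: in the Northern Hemisphere the Coriolis force deflects motion to the right, so the geostrophic wind blows 90° to the right of the pressure-gradient force (low pressure on the left).
Rotating 180° by 90° clockwise gives 270° — the wind blows toward the west.

270°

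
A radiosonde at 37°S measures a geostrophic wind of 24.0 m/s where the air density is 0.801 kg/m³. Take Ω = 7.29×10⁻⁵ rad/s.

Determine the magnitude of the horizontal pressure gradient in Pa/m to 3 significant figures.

Coriolis parameter at 37°S:
f = 2Ω sin φ = 2 × 7.29×10⁻⁵ × sin 37° = 8.77×10⁻⁵ s⁻¹
Geostrophic balance rearranged: |∂P/∂n| = f ρ V_g
|∂P/∂n| = 8.77×10⁻⁵ × 0.801 × 24.0 = 1.69×10⁻³ Pa/m

1.69×10⁻³ Pa/m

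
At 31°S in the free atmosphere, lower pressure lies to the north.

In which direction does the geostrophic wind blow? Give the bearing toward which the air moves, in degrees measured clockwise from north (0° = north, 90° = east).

270°

The pressure-gradient force points toward the north (bearing 000°).
Geostrophic balance: in the Southern Hemisphere the Coriolis force deflects motion to the left, so the geostrophic wind blows 90° to the left of the pressure-gradient force (low pressure on the right).
Rotating 000° by 90° counterclockwise gives 270° — the wind blows toward the west.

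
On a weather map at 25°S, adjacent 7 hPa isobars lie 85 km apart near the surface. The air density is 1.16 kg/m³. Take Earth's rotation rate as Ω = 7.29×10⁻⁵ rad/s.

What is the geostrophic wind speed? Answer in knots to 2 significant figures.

Coriolis parameter at 25°S:
f = 2Ω sin φ = 2 × 7.29×10⁻⁵ × sin 25° = 6.16×10⁻⁵ s⁻¹
Pressure gradient: |∂P/∂n| = 700 Pa / 85000 m = 8.24×10⁻³ Pa/m
Geostrophic balance (pressure-gradient force = Coriolis force):
V_g = (1/(fρ)) |∂P/∂n| = 8.24×10⁻³ / (6.16×10⁻⁵ × 1.16) = 115 m/s
Converting: 115 m/s × 1.944 = 220 knots

220 knots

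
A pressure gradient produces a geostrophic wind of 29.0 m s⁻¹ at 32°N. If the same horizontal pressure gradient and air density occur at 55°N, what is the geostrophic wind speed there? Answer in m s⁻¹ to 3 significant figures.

18.8 m s⁻¹

With the same pressure gradient and density, V_g ∝ 1/f ∝ 1/sin φ.
V₂ = V₁ · sin φ₁ / sin φ₂ = 29.0 × sin 32° / sin 55°
V₂ = 29.0 × 0.5299/0.8192 = 18.8 m s⁻¹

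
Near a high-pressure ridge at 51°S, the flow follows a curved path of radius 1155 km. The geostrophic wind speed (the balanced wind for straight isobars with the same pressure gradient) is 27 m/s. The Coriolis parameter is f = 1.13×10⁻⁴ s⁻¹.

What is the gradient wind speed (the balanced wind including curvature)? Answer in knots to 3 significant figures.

74.2 knots

Around a high, pressure-gradient force acts outward with centrifugal, so Coriolis balances both:
fV = (1/ρ)|∂P/∂n| + V²/R  →  V² − fR·V + fR·V_g = 0
With fR = 1.13×10⁻⁴ × 1155×10³ m = 131 m/s:
V = [fR − √((fR)² − 4 fR V_g)]/2 = [131 − √(131² − 4×131×27)]/2 = 38.2 m/s
Supergeostrophic (V > V_g = 27 m/s), as expected around a high.
Converting: 38.2 m/s × 1.944 = 74.2 knots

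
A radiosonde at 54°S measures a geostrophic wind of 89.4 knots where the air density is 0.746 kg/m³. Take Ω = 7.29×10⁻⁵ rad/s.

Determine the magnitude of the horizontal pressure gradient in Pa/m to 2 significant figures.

Coriolis parameter at 54°S:
f = 2Ω sin φ = 2 × 7.29×10⁻⁵ × sin 54° = 1.18×10⁻⁴ s⁻¹
Wind speed in SI: 89.4 knots = 46.0 m/s
Geostrophic balance rearranged: |∂P/∂n| = f ρ V_g
|∂P/∂n| = 1.18×10⁻⁴ × 0.746 × 46.0 = 4.05×10⁻³ Pa/m

4.0×10⁻³ Pa/m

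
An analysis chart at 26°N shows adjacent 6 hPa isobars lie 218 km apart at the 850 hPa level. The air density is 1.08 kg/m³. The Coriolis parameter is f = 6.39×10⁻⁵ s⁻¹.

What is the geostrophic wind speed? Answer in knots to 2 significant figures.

78 knots

Pressure gradient: |∂P/∂n| = 600 Pa / 218000 m = 2.75×10⁻³ Pa/m
Geostrophic balance (pressure-gradient force = Coriolis force):
V_g = (1/(fρ)) |∂P/∂n| = 2.75×10⁻³ / (6.39×10⁻⁵ × 1.08) = 39.9 m/s
Converting: 39.9 m/s × 1.944 = 78 knots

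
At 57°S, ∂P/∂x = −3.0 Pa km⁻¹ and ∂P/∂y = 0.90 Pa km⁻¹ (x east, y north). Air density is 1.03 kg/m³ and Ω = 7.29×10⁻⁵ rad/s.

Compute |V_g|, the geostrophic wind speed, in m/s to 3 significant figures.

24.9 m/s

Coriolis parameter at 57°S:
f = 2Ω sin φ = 2 × 7.29×10⁻⁵ × sin 57° = 1.22×10⁻⁴ s⁻¹
In the Southern Hemisphere f is negative: f = −1.22×10⁻⁴ s⁻¹.
Component geostrophic relations (x east, y north):
u_g = −(1/(fρ)) ∂P/∂y,  v_g = (1/(fρ)) ∂P/∂x
u_g = −(0.90×10⁻³)/(−1.22×10⁻⁴ × 1.03) = 7.15 m/s;  v_g = (−3.0×10⁻³)/(−1.22×10⁻⁴ × 1.03) = 23.8 m/s
|V_g| = √(u_g² + v_g²) = 24.9 m/s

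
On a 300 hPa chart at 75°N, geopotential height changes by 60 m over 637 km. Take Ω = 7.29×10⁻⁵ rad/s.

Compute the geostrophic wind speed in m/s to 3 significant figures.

6.56 m/s

Coriolis parameter at 75°N:
f = 2Ω sin φ = 2 × 7.29×10⁻⁵ × sin 75° = 1.41×10⁻⁴ s⁻¹
Height gradient: |∂Z/∂n| = 60 m / 637000 m = 9.42×10⁻⁵
On a pressure surface, geostrophic balance gives V_g = (g/f)|∂Z/∂n|:
V_g = 9.81 × 9.42×10⁻⁵ / 1.41×10⁻⁴ = 6.56 m/s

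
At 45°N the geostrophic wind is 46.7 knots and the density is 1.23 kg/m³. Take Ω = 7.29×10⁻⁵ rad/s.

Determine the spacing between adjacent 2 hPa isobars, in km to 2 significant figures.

Coriolis parameter at 45°N:
f = 2Ω sin φ = 2 × 7.29×10⁻⁵ × sin 45° = 1.03×10⁻⁴ s⁻¹
Wind speed in SI: 46.7 knots = 24.0 m/s
Geostrophic balance rearranged: |∂P/∂n| = f ρ V_g
|∂P/∂n| = 1.03×10⁻⁴ × 1.23 × 24.0 = 3.05×10⁻³ Pa/m
Isobar spacing: Δn = ΔP/|∂P/∂n| = 200 Pa / 3.05×10⁻³ Pa/m = 65649 m ≈ 66 km

66 km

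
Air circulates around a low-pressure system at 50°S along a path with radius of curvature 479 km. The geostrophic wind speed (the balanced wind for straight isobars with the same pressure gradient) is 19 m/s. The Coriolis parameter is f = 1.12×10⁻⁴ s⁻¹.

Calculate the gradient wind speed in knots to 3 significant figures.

Around a low, centrifugal force acts outward with Coriolis, so pressure-gradient force balances both:
(1/ρ)|∂P/∂n| = fV + V²/R  →  V² + fR·V − fR·V_g = 0
With fR = 1.12×10⁻⁴ × 479×10³ m = 53.6 m/s:
V = [−fR + √((fR)² + 4 fR V_g)]/2 = [−53.6 + √(53.6² + 4×53.6×19)]/2 = 14.9 m/s
Subgeostrophic (V < V_g = 19 m/s), as expected around a low.
Converting: 14.9 m/s × 1.944 = 28.9 knots

28.9 knots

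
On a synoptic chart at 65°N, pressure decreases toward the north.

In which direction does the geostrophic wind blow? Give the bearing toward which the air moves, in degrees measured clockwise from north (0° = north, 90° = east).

The pressure-gradient force points toward the north (bearing 000°).
Geostrophic balance: in the Northern Hemisphere the Coriolis force deflects motion to the right, so the geostrophic wind blows 90° to the right of the pressure-gradient force (low pressure on the left).
Rotating 000° by 90° clockwise gives 090° — the wind blows toward the east.

090°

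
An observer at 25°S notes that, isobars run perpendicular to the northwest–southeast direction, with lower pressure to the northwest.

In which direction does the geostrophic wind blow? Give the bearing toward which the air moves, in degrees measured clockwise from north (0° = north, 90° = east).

The pressure-gradient force points toward the northwest (bearing 315°).
Geostrophic balance: in the Southern Hemisphere the Coriolis force deflects motion to the left, so the geostrophic wind blows 90° to the left of the pressure-gradient force (low pressure on the right).
Rotating 315° by 90° counterclockwise gives 225° — the wind blows toward the southwest.

225°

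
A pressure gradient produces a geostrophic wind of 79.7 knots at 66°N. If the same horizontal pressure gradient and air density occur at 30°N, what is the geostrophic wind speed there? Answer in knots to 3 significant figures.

With the same pressure gradient and density, V_g ∝ 1/f ∝ 1/sin φ.
V₂ = V₁ · sin φ₁ / sin φ₂ = 79.7 × sin 66° / sin 30°
V₂ = 79.7 × 0.9135/0.5000 = 146 knots

146 knots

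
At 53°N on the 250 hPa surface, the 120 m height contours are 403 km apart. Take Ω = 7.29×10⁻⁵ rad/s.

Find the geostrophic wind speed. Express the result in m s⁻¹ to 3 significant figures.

Coriolis parameter at 53°N:
f = 2Ω sin φ = 2 × 7.29×10⁻⁵ × sin 53° = 1.16×10⁻⁴ s⁻¹
Height gradient: |∂Z/∂n| = 120 m / 403000 m = 2.98×10⁻⁴
On a pressure surface, geostrophic balance gives V_g = (g/f)|∂Z/∂n|:
V_g = 9.81 × 2.98×10⁻⁴ / 1.16×10⁻⁴ = 25.1 m/s

25.1 m s⁻¹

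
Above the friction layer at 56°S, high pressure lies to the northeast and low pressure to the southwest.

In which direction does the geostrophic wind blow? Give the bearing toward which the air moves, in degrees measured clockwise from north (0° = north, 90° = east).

The pressure-gradient force points toward the southwest (bearing 225°).
Geostrophic balance: in the Southern Hemisphere the Coriolis force deflects motion to the left, so the geostrophic wind blows 90° to the left of the pressure-gradient force (low pressure on the right).
Rotating 225° by 90° counterclockwise gives 135° — the wind blows toward the southeast.

135°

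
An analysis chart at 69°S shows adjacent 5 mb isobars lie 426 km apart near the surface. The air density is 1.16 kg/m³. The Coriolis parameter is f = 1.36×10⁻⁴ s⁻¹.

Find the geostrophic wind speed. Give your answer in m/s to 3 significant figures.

Pressure gradient: |∂P/∂n| = 500 Pa / 426000 m = 1.17×10⁻³ Pa/m
Geostrophic balance (pressure-gradient force = Coriolis force):
V_g = (1/(fρ)) |∂P/∂n| = 1.17×10⁻³ / (1.36×10⁻⁴ × 1.16) = 7.44 m/s

7.44 m/s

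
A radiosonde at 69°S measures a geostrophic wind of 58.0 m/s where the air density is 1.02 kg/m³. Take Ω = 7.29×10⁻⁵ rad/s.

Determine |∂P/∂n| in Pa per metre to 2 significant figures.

Coriolis parameter at 69°S:
f = 2Ω sin φ = 2 × 7.29×10⁻⁵ × sin 69° = 1.36×10⁻⁴ s⁻¹
Geostrophic balance rearranged: |∂P/∂n| = f ρ V_g
|∂P/∂n| = 1.36×10⁻⁴ × 1.02 × 58.0 = 8.05×10⁻³ Pa/m

8.1×10⁻³ Pa/m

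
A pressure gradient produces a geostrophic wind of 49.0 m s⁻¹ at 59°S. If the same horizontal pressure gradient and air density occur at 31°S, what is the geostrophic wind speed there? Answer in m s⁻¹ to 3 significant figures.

81.5 m s⁻¹

With the same pressure gradient and density, V_g ∝ 1/f ∝ 1/sin φ.
V₂ = V₁ · sin φ₁ / sin φ₂ = 49.0 × sin 59° / sin 31°
V₂ = 49.0 × 0.8572/0.5150 = 81.5 m s⁻¹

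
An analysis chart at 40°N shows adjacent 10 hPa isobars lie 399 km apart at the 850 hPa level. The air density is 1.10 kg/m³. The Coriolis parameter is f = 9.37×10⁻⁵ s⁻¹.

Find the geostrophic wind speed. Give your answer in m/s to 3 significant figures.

24.3 m/s

Pressure gradient: |∂P/∂n| = 1000 Pa / 399000 m = 2.51×10⁻³ Pa/m
Geostrophic balance (pressure-gradient force = Coriolis force):
V_g = (1/(fρ)) |∂P/∂n| = 2.51×10⁻³ / (9.37×10⁻⁵ × 1.10) = 24.3 m/s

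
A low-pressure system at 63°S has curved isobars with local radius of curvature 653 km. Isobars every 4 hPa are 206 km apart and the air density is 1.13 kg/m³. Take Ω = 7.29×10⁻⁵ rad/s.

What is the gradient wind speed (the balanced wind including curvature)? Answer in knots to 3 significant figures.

22.6 knots

Coriolis parameter at 63°S:
f = 2Ω sin φ = 2 × 7.29×10⁻⁵ × sin 63° = 1.30×10⁻⁴ s⁻¹
Pressure gradient: |∂P/∂n| = 400 Pa / 206000 m = 1.94×10⁻³ Pa/m
Geostrophic speed: V_g = |∂P/∂n|/(fρ) = 1.94×10⁻³/(1.30×10⁻⁴ × 1.13) = 13.2 m/s
Around a low, centrifugal force acts outward with Coriolis, so pressure-gradient force balances both:
(1/ρ)|∂P/∂n| = fV + V²/R  →  V² + fR·V − fR·V_g = 0
With fR = 1.30×10⁻⁴ × 653×10³ m = 84.8 m/s:
V = [−fR + √((fR)² + 4 fR V_g)]/2 = [−84.8 + √(84.8² + 4×84.8×13.2)]/2 = 11.6 m/s
Subgeostrophic (V < V_g = 13.2 m/s), as expected around a low.
Converting: 11.6 m/s × 1.944 = 22.6 knots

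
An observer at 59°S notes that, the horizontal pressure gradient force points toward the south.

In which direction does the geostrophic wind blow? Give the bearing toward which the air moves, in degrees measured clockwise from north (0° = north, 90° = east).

The pressure-gradient force points toward the south (bearing 180°).
Geostrophic balance: in the Southern Hemisphere the Coriolis force deflects motion to the left, so the geostrophic wind blows 90° to the left of the pressure-gradient force (low pressure on the right).
Rotating 180° by 90° counterclockwise gives 090° — the wind blows toward the east.

090°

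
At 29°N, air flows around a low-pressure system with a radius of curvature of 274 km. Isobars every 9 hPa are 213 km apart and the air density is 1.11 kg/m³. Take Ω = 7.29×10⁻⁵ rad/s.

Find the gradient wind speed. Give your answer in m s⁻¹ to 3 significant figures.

24.0 m s⁻¹

Coriolis parameter at 29°N:
f = 2Ω sin φ = 2 × 7.29×10⁻⁵ × sin 29° = 7.07×10⁻⁵ s⁻¹
Pressure gradient: |∂P/∂n| = 900 Pa / 213000 m = 4.23×10⁻³ Pa/m
Geostrophic speed: V_g = |∂P/∂n|/(fρ) = 4.23×10⁻³/(7.07×10⁻⁵ × 1.11) = 53.9 m/s
Around a low, centrifugal force acts outward with Coriolis, so pressure-gradient force balances both:
(1/ρ)|∂P/∂n| = fV + V²/R  →  V² + fR·V − fR·V_g = 0
With fR = 7.07×10⁻⁵ × 274×10³ m = 19.4 m/s:
V = [−fR + √((fR)² + 4 fR V_g)]/2 = [−19.4 + √(19.4² + 4×19.4×53.9)]/2 = 24 m/s
Subgeostrophic (V < V_g = 53.9 m/s), as expected around a low.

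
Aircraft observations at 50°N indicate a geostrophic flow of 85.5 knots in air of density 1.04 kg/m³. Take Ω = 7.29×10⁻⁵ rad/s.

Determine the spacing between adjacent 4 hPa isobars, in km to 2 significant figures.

Coriolis parameter at 50°N:
f = 2Ω sin φ = 2 × 7.29×10⁻⁵ × sin 50° = 1.12×10⁻⁴ s⁻¹
Wind speed in SI: 85.5 knots = 44.0 m/s
Geostrophic balance rearranged: |∂P/∂n| = f ρ V_g
|∂P/∂n| = 1.12×10⁻⁴ × 1.04 × 44.0 = 5.11×10⁻³ Pa/m
Isobar spacing: Δn = ΔP/|∂P/∂n| = 400 Pa / 5.11×10⁻³ Pa/m = 78291 m ≈ 78 km

78 km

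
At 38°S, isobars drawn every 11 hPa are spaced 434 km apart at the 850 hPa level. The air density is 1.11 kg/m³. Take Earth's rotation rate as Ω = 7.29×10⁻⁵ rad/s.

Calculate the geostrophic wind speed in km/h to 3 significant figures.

Coriolis parameter at 38°S:
f = 2Ω sin φ = 2 × 7.29×10⁻⁵ × sin 38° = 8.98×10⁻⁵ s⁻¹
Pressure gradient: |∂P/∂n| = 1100 Pa / 434000 m = 2.53×10⁻³ Pa/m
Geostrophic balance (pressure-gradient force = Coriolis force):
V_g = (1/(fρ)) |∂P/∂n| = 2.53×10⁻³ / (8.98×10⁻⁵ × 1.11) = 25.4 m/s
Converting: 25.4 m/s × 3.6 = 91.6 km/h

91.6 km/h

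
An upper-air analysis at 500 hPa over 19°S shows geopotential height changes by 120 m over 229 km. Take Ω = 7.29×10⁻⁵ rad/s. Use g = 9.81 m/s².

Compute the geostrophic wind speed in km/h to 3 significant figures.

Coriolis parameter at 19°S:
f = 2Ω sin φ = 2 × 7.29×10⁻⁵ × sin 19° = 4.75×10⁻⁵ s⁻¹
Height gradient: |∂Z/∂n| = 120 m / 229000 m = 5.24×10⁻⁴
On a pressure surface, geostrophic balance gives V_g = (g/f)|∂Z/∂n|:
V_g = 9.81 × 5.24×10⁻⁴ / 4.75×10⁻⁵ = 108 m/s
Converting: 108 m/s × 3.6 = 390 km/h

390 km/h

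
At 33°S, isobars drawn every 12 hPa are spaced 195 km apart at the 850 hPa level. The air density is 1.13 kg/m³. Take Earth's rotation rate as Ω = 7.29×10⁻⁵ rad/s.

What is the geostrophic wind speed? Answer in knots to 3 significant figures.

Coriolis parameter at 33°S:
f = 2Ω sin φ = 2 × 7.29×10⁻⁵ × sin 33° = 7.94×10⁻⁵ s⁻¹
Pressure gradient: |∂P/∂n| = 1200 Pa / 195000 m = 6.15×10⁻³ Pa/m
Geostrophic balance (pressure-gradient force = Coriolis force):
V_g = (1/(fρ)) |∂P/∂n| = 6.15×10⁻³ / (7.94×10⁻⁵ × 1.13) = 68.6 m/s
Converting: 68.6 m/s × 1.944 = 133 knots

133 knots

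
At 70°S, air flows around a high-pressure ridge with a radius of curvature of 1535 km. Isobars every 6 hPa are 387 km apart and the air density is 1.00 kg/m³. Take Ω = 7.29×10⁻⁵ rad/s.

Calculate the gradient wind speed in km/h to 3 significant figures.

43.2 km/h

Coriolis parameter at 70°S:
f = 2Ω sin φ = 2 × 7.29×10⁻⁵ × sin 70° = 1.37×10⁻⁴ s⁻¹
Pressure gradient: |∂P/∂n| = 600 Pa / 387000 m = 1.55×10⁻³ Pa/m
Geostrophic speed: V_g = |∂P/∂n|/(fρ) = 1.55×10⁻³/(1.37×10⁻⁴ × 1.00) = 11.3 m/s
Around a high, pressure-gradient force acts outward with centrifugal, so Coriolis balances both:
fV = (1/ρ)|∂P/∂n| + V²/R  →  V² − fR·V + fR·V_g = 0
With fR = 1.37×10⁻⁴ × 1535×10³ m = 210 m/s:
V = [fR − √((fR)² − 4 fR V_g)]/2 = [210 − √(210² − 4×210×11.3)]/2 = 12 m/s
Supergeostrophic (V > V_g = 11.3 m/s), as expected around a high.
Converting: 12 m/s × 3.6 = 43.2 km/h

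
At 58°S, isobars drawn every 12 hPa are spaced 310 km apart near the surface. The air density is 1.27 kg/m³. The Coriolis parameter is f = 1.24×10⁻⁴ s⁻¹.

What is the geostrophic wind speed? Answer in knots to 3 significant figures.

47.8 knots

Pressure gradient: |∂P/∂n| = 1200 Pa / 310000 m = 3.87×10⁻³ Pa/m
Geostrophic balance (pressure-gradient force = Coriolis force):
V_g = (1/(fρ)) |∂P/∂n| = 3.87×10⁻³ / (1.24×10⁻⁴ × 1.27) = 24.6 m/s
Converting: 24.6 m/s × 1.944 = 47.8 knots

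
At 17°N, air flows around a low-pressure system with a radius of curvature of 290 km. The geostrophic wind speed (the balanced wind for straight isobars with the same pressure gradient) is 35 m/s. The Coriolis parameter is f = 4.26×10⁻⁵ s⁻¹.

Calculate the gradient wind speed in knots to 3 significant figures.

30.2 knots

Around a low, centrifugal force acts outward with Coriolis, so pressure-gradient force balances both:
(1/ρ)|∂P/∂n| = fV + V²/R  →  V² + fR·V − fR·V_g = 0
With fR = 4.26×10⁻⁵ × 290×10³ m = 12.4 m/s:
V = [−fR + √((fR)² + 4 fR V_g)]/2 = [−12.4 + √(12.4² + 4×12.4×35)]/2 = 15.5 m/s
Subgeostrophic (V < V_g = 35 m/s), as expected around a low.
Converting: 15.5 m/s × 1.944 = 30.2 knots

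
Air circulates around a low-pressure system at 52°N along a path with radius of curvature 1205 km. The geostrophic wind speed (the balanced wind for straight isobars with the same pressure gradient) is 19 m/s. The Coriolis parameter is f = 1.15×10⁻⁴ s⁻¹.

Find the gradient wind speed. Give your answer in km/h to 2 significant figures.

Around a low, centrifugal force acts outward with Coriolis, so pressure-gradient force balances both:
(1/ρ)|∂P/∂n| = fV + V²/R  →  V² + fR·V − fR·V_g = 0
With fR = 1.15×10⁻⁴ × 1205×10³ m = 139 m/s:
V = [−fR + √((fR)² + 4 fR V_g)]/2 = [−139 + √(139² + 4×139×19)]/2 = 16.9 m/s
Subgeostrophic (V < V_g = 19 m/s), as expected around a low.
Converting: 16.9 m/s × 3.6 = 61 km/h

61 km/h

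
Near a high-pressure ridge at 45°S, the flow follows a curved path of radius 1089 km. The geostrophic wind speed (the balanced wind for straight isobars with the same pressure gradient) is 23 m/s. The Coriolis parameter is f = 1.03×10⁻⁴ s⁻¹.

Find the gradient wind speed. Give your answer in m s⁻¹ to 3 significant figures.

Around a high, pressure-gradient force acts outward with centrifugal, so Coriolis balances both:
fV = (1/ρ)|∂P/∂n| + V²/R  →  V² − fR·V + fR·V_g = 0
With fR = 1.03×10⁻⁴ × 1089×10³ m = 112 m/s:
V = [fR − √((fR)² − 4 fR V_g)]/2 = [112 − √(112² − 4×112×23)]/2 = 32.3 m/s
Supergeostrophic (V > V_g = 23 m/s), as expected around a high.

32.3 m s⁻¹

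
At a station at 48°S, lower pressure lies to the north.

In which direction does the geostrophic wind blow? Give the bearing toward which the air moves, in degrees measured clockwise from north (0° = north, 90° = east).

The pressure-gradient force points toward the north (bearing 000°).
Geostrophic balance: in the Southern Hemisphere the Coriolis force deflects motion to the left, so the geostrophic wind blows 90° to the left of the pressure-gradient force (low pressure on the right).
Rotating 000° by 90° counterclockwise gives 270° — the wind blows toward the west.

270°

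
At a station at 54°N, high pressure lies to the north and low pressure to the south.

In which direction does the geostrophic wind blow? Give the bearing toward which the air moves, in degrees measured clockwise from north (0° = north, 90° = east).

The pressure-gradient force points toward the south (bearing 180°).
Geostrophic balance: in the Northern Hemisphere the Coriolis force deflects motion to the right, so the geostrophic wind blows 90° to the right of the pressure-gradient force (low pressure on the left).
Rotating 180° by 90° clockwise gives 270° — the wind blows toward the west.

270°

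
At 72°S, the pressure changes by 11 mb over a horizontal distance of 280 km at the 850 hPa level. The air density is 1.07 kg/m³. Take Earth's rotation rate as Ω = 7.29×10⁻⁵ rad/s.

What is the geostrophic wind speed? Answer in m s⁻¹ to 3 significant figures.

26.5 m s⁻¹

Coriolis parameter at 72°S:
f = 2Ω sin φ = 2 × 7.29×10⁻⁵ × sin 72° = 1.39×10⁻⁴ s⁻¹
Pressure gradient: |∂P/∂n| = 1100 Pa / 280000 m = 3.93×10⁻³ Pa/m
Geostrophic balance (pressure-gradient force = Coriolis force):
V_g = (1/(fρ)) |∂P/∂n| = 3.93×10⁻³ / (1.39×10⁻⁴ × 1.07) = 26.5 m/s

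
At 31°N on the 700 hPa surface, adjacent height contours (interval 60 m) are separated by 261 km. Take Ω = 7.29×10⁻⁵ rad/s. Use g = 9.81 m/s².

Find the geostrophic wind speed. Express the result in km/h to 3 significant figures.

108 km/h

Coriolis parameter at 31°N:
f = 2Ω sin φ = 2 × 7.29×10⁻⁵ × sin 31° = 7.51×10⁻⁵ s⁻¹
Height gradient: |∂Z/∂n| = 60 m / 261000 m = 2.30×10⁻⁴
On a pressure surface, geostrophic balance gives V_g = (g/f)|∂Z/∂n|:
V_g = 9.81 × 2.30×10⁻⁴ / 7.51×10⁻⁵ = 30.0 m/s
Converting: 30.0 m/s × 3.6 = 108 km/h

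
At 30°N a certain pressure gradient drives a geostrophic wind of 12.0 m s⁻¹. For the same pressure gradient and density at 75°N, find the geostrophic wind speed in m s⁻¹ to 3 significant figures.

6.21 m s⁻¹

With the same pressure gradient and density, V_g ∝ 1/f ∝ 1/sin φ.
V₂ = V₁ · sin φ₁ / sin φ₂ = 12.0 × sin 30° / sin 75°
V₂ = 12.0 × 0.5000/0.9659 = 6.21 m s⁻¹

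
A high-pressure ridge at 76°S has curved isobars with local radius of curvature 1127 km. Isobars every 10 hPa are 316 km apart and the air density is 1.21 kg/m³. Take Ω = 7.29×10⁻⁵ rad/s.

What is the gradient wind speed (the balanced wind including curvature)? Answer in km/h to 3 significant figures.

Coriolis parameter at 76°S:
f = 2Ω sin φ = 2 × 7.29×10⁻⁵ × sin 76° = 1.41×10⁻⁴ s⁻¹
Pressure gradient: |∂P/∂n| = 1000 Pa / 316000 m = 3.16×10⁻³ Pa/m
Geostrophic speed: V_g = |∂P/∂n|/(fρ) = 3.16×10⁻³/(1.41×10⁻⁴ × 1.21) = 18.5 m/s
Around a high, pressure-gradient force acts outward with centrifugal, so Coriolis balances both:
fV = (1/ρ)|∂P/∂n| + V²/R  →  V² − fR·V + fR·V_g = 0
With fR = 1.41×10⁻⁴ × 1127×10³ m = 159 m/s:
V = [fR − √((fR)² − 4 fR V_g)]/2 = [159 − √(159² − 4×159×18.5)]/2 = 21.3 m/s
Supergeostrophic (V > V_g = 18.5 m/s), as expected around a high.
Converting: 21.3 m/s × 3.6 = 76.8 km/h

76.8 km/h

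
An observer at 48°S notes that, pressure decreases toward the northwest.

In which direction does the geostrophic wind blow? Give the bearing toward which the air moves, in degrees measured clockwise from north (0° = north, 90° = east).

The pressure-gradient force points toward the northwest (bearing 315°).
Geostrophic balance: in the Southern Hemisphere the Coriolis force deflects motion to the left, so the geostrophic wind blows 90° to the left of the pressure-gradient force (low pressure on the right).
Rotating 315° by 90° counterclockwise gives 225° — the wind blows toward the southwest.

225°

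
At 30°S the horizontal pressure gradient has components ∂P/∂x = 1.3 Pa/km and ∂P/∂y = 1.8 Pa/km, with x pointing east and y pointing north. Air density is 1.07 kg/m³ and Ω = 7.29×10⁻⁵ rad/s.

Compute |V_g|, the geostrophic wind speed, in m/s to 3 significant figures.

28.5 m/s

Coriolis parameter at 30°S:
f = 2Ω sin φ = 2 × 7.29×10⁻⁵ × sin 30° = 7.29×10⁻⁵ s⁻¹
In the Southern Hemisphere f is negative: f = −7.29×10⁻⁵ s⁻¹.
Component geostrophic relations (x east, y north):
u_g = −(1/(fρ)) ∂P/∂y,  v_g = (1/(fρ)) ∂P/∂x
u_g = −(1.8×10⁻³)/(−7.29×10⁻⁵ × 1.07) = 23.1 m/s;  v_g = (1.3×10⁻³)/(−7.29×10⁻⁵ × 1.07) = −16.7 m/s
|V_g| = √(u_g² + v_g²) = 28.5 m/s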